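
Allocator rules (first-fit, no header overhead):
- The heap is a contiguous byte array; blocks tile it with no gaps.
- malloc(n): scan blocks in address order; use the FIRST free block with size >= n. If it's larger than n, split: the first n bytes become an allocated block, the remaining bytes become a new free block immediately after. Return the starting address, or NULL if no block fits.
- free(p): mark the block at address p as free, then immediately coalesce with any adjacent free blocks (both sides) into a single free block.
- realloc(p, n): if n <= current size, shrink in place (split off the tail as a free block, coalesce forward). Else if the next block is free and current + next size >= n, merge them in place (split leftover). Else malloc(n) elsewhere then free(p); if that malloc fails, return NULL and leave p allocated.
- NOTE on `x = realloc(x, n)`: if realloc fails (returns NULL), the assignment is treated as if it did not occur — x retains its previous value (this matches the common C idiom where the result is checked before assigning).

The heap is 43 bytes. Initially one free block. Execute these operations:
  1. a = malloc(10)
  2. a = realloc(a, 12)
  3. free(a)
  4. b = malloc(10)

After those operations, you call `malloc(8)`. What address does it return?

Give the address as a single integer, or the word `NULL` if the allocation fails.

Answer: 10

Derivation:
Op 1: a = malloc(10) -> a = 0; heap: [0-9 ALLOC][10-42 FREE]
Op 2: a = realloc(a, 12) -> a = 0; heap: [0-11 ALLOC][12-42 FREE]
Op 3: free(a) -> (freed a); heap: [0-42 FREE]
Op 4: b = malloc(10) -> b = 0; heap: [0-9 ALLOC][10-42 FREE]
malloc(8): first-fit scan over [0-9 ALLOC][10-42 FREE] -> 10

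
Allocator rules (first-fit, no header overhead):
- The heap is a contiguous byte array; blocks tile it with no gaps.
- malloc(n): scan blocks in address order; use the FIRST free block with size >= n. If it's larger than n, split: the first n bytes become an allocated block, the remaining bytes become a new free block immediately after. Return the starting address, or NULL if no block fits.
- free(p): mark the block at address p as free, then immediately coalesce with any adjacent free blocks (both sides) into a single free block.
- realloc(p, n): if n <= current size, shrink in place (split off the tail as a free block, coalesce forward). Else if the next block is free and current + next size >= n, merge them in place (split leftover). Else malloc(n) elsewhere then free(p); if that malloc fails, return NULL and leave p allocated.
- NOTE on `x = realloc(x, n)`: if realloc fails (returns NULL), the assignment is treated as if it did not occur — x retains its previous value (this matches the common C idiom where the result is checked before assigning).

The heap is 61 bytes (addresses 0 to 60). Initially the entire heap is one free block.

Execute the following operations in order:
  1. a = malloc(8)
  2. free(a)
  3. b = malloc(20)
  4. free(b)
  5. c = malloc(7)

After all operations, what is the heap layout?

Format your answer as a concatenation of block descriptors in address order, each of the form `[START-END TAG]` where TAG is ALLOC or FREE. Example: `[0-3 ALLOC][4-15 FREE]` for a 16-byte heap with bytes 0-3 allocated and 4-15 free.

Op 1: a = malloc(8) -> a = 0; heap: [0-7 ALLOC][8-60 FREE]
Op 2: free(a) -> (freed a); heap: [0-60 FREE]
Op 3: b = malloc(20) -> b = 0; heap: [0-19 ALLOC][20-60 FREE]
Op 4: free(b) -> (freed b); heap: [0-60 FREE]
Op 5: c = malloc(7) -> c = 0; heap: [0-6 ALLOC][7-60 FREE]

Answer: [0-6 ALLOC][7-60 FREE]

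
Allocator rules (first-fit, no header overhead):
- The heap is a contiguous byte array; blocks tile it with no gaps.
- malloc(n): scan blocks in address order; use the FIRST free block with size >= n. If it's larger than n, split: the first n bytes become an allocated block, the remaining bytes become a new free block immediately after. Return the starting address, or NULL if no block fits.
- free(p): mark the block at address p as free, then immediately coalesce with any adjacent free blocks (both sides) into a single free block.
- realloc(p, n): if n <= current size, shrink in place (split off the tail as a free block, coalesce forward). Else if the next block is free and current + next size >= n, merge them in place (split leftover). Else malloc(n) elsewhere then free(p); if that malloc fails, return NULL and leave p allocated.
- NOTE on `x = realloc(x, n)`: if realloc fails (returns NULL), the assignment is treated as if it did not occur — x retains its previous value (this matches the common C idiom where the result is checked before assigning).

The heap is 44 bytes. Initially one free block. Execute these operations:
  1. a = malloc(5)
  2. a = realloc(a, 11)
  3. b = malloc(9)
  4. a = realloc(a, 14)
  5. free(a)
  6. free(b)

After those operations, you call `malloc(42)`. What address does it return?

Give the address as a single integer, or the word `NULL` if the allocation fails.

Op 1: a = malloc(5) -> a = 0; heap: [0-4 ALLOC][5-43 FREE]
Op 2: a = realloc(a, 11) -> a = 0; heap: [0-10 ALLOC][11-43 FREE]
Op 3: b = malloc(9) -> b = 11; heap: [0-10 ALLOC][11-19 ALLOC][20-43 FREE]
Op 4: a = realloc(a, 14) -> a = 20; heap: [0-10 FREE][11-19 ALLOC][20-33 ALLOC][34-43 FREE]
Op 5: free(a) -> (freed a); heap: [0-10 FREE][11-19 ALLOC][20-43 FREE]
Op 6: free(b) -> (freed b); heap: [0-43 FREE]
malloc(42): first-fit scan over [0-43 FREE] -> 0

Answer: 0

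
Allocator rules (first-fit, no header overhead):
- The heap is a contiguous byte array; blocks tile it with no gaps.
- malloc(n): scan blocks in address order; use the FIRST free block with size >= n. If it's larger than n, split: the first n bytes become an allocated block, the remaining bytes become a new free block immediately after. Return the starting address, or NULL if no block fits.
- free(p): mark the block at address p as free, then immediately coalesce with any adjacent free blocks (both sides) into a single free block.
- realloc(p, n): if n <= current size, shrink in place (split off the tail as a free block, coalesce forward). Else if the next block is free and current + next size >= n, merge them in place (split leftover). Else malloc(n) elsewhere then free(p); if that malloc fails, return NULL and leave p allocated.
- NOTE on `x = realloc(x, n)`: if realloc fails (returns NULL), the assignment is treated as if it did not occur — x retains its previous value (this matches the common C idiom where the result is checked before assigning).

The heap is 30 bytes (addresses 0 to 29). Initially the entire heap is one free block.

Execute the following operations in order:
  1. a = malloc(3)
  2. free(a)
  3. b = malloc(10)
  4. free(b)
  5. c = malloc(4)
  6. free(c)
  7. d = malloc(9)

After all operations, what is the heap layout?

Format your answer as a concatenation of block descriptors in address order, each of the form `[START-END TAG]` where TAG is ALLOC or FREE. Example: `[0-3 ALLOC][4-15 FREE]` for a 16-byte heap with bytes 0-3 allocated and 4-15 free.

Answer: [0-8 ALLOC][9-29 FREE]

Derivation:
Op 1: a = malloc(3) -> a = 0; heap: [0-2 ALLOC][3-29 FREE]
Op 2: free(a) -> (freed a); heap: [0-29 FREE]
Op 3: b = malloc(10) -> b = 0; heap: [0-9 ALLOC][10-29 FREE]
Op 4: free(b) -> (freed b); heap: [0-29 FREE]
Op 5: c = malloc(4) -> c = 0; heap: [0-3 ALLOC][4-29 FREE]
Op 6: free(c) -> (freed c); heap: [0-29 FREE]
Op 7: d = malloc(9) -> d = 0; heap: [0-8 ALLOC][9-29 FREE]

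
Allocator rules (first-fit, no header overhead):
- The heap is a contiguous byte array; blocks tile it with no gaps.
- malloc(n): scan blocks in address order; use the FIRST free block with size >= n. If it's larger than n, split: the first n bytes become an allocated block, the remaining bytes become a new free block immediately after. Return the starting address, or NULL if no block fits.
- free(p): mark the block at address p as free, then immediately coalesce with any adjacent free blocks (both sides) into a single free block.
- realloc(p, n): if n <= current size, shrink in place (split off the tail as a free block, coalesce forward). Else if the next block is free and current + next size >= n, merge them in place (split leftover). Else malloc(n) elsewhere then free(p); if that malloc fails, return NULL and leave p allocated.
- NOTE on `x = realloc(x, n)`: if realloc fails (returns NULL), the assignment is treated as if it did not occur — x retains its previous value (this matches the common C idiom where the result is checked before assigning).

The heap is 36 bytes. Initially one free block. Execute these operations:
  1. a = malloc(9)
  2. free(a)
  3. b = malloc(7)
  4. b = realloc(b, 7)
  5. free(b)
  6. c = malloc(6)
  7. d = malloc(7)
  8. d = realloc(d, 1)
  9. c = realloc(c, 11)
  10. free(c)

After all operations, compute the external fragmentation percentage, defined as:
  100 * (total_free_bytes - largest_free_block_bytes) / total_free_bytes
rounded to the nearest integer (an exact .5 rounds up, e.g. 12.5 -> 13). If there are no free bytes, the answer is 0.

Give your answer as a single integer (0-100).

Answer: 17

Derivation:
Op 1: a = malloc(9) -> a = 0; heap: [0-8 ALLOC][9-35 FREE]
Op 2: free(a) -> (freed a); heap: [0-35 FREE]
Op 3: b = malloc(7) -> b = 0; heap: [0-6 ALLOC][7-35 FREE]
Op 4: b = realloc(b, 7) -> b = 0; heap: [0-6 ALLOC][7-35 FREE]
Op 5: free(b) -> (freed b); heap: [0-35 FREE]
Op 6: c = malloc(6) -> c = 0; heap: [0-5 ALLOC][6-35 FREE]
Op 7: d = malloc(7) -> d = 6; heap: [0-5 ALLOC][6-12 ALLOC][13-35 FREE]
Op 8: d = realloc(d, 1) -> d = 6; heap: [0-5 ALLOC][6-6 ALLOC][7-35 FREE]
Op 9: c = realloc(c, 11) -> c = 7; heap: [0-5 FREE][6-6 ALLOC][7-17 ALLOC][18-35 FREE]
Op 10: free(c) -> (freed c); heap: [0-5 FREE][6-6 ALLOC][7-35 FREE]
Free blocks: [6 29] total_free=35 largest=29 -> 100*(35-29)/35 = 600/35 ≈ 17.143 -> rounds to 17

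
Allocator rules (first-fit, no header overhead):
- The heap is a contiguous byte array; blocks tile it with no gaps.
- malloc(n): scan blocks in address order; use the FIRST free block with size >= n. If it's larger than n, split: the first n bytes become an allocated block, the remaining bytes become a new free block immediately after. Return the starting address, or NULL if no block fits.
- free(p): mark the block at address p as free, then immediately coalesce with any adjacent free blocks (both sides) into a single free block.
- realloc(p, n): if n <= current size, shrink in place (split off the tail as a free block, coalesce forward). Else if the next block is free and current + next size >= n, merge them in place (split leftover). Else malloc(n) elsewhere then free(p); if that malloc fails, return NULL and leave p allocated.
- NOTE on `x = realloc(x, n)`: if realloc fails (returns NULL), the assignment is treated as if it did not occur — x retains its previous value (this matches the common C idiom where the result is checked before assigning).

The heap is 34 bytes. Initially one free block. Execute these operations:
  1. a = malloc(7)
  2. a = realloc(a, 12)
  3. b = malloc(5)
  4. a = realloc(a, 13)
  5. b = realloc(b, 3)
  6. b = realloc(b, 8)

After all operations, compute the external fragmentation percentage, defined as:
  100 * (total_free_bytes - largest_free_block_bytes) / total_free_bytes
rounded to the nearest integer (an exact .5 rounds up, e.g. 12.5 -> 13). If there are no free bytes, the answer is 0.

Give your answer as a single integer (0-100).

Op 1: a = malloc(7) -> a = 0; heap: [0-6 ALLOC][7-33 FREE]
Op 2: a = realloc(a, 12) -> a = 0; heap: [0-11 ALLOC][12-33 FREE]
Op 3: b = malloc(5) -> b = 12; heap: [0-11 ALLOC][12-16 ALLOC][17-33 FREE]
Op 4: a = realloc(a, 13) -> a = 17; heap: [0-11 FREE][12-16 ALLOC][17-29 ALLOC][30-33 FREE]
Op 5: b = realloc(b, 3) -> b = 12; heap: [0-11 FREE][12-14 ALLOC][15-16 FREE][17-29 ALLOC][30-33 FREE]
Op 6: b = realloc(b, 8) -> b = 0; heap: [0-7 ALLOC][8-16 FREE][17-29 ALLOC][30-33 FREE]
Free blocks: [9 4] total_free=13 largest=9 -> 100*(13-9)/13 = 400/13 ≈ 30.769 -> rounds to 31

Answer: 31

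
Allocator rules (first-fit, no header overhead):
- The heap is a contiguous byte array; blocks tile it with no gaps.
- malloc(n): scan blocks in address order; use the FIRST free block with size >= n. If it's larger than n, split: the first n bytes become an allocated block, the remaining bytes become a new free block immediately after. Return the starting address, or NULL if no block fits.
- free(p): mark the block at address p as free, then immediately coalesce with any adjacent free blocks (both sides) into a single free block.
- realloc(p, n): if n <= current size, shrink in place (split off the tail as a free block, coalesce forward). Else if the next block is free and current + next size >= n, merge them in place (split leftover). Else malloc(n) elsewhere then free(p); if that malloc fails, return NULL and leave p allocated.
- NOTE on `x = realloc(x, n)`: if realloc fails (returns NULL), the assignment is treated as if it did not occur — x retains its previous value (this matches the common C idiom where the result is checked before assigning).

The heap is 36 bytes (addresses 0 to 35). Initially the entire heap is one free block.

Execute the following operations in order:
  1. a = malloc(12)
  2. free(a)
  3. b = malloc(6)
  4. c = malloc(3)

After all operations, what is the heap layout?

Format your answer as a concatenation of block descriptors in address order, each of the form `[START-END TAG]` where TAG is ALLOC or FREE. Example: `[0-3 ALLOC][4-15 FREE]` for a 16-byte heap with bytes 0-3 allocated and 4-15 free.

Answer: [0-5 ALLOC][6-8 ALLOC][9-35 FREE]

Derivation:
Op 1: a = malloc(12) -> a = 0; heap: [0-11 ALLOC][12-35 FREE]
Op 2: free(a) -> (freed a); heap: [0-35 FREE]
Op 3: b = malloc(6) -> b = 0; heap: [0-5 ALLOC][6-35 FREE]
Op 4: c = malloc(3) -> c = 6; heap: [0-5 ALLOC][6-8 ALLOC][9-35 FREE]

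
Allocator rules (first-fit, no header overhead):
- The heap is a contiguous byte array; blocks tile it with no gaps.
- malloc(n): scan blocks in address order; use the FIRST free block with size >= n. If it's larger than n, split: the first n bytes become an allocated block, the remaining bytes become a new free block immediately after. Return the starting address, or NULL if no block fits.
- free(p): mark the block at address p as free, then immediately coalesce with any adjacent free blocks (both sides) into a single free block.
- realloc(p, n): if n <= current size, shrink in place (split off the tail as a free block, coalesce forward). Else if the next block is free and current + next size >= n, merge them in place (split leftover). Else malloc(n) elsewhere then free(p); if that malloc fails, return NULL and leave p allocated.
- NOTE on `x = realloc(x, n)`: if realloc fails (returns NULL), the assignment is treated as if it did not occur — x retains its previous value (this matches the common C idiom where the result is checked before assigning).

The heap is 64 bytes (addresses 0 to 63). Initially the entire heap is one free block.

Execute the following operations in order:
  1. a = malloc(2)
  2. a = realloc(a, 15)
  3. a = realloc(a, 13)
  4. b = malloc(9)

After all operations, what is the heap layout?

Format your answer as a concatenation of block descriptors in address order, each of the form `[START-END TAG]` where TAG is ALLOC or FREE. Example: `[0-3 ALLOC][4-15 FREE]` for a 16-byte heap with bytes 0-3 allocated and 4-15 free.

Answer: [0-12 ALLOC][13-21 ALLOC][22-63 FREE]

Derivation:
Op 1: a = malloc(2) -> a = 0; heap: [0-1 ALLOC][2-63 FREE]
Op 2: a = realloc(a, 15) -> a = 0; heap: [0-14 ALLOC][15-63 FREE]
Op 3: a = realloc(a, 13) -> a = 0; heap: [0-12 ALLOC][13-63 FREE]
Op 4: b = malloc(9) -> b = 13; heap: [0-12 ALLOC][13-21 ALLOC][22-63 FREE]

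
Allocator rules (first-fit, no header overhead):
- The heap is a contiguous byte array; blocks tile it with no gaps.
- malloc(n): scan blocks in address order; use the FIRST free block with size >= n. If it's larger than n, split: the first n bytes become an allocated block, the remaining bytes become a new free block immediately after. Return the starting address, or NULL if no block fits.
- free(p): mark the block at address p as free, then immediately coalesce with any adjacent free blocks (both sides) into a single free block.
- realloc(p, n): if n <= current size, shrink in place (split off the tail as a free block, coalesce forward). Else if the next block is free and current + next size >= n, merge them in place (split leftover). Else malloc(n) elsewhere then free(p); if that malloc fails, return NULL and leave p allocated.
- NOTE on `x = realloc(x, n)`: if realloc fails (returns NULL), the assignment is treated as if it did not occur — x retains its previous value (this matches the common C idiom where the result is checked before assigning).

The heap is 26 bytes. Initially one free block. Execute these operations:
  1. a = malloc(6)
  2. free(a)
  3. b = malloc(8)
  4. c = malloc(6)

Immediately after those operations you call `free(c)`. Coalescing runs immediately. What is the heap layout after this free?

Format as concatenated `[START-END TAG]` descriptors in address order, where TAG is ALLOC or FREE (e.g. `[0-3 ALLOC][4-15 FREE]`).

Op 1: a = malloc(6) -> a = 0; heap: [0-5 ALLOC][6-25 FREE]
Op 2: free(a) -> (freed a); heap: [0-25 FREE]
Op 3: b = malloc(8) -> b = 0; heap: [0-7 ALLOC][8-25 FREE]
Op 4: c = malloc(6) -> c = 8; heap: [0-7 ALLOC][8-13 ALLOC][14-25 FREE]
free(c): c = 8 -> block [8-13 ALLOC]; mark free, coalesce with adjacent free neighbors -> [0-7 ALLOC][8-25 FREE]

Answer: [0-7 ALLOC][8-25 FREE]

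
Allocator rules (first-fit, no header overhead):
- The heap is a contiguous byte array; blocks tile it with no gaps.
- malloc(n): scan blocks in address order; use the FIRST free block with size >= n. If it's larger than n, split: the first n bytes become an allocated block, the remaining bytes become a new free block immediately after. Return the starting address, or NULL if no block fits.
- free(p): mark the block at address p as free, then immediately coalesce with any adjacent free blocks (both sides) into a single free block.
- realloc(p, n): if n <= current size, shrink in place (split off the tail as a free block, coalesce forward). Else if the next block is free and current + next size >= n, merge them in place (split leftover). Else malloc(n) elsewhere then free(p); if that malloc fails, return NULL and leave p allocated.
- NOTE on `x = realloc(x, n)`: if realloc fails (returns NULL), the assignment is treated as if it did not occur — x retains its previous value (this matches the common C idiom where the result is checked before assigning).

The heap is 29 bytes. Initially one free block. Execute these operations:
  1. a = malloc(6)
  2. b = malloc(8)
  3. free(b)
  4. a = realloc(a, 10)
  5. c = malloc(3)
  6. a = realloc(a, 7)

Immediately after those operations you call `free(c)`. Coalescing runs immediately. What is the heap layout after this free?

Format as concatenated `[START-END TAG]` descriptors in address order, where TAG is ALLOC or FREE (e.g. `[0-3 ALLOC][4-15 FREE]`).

Answer: [0-6 ALLOC][7-28 FREE]

Derivation:
Op 1: a = malloc(6) -> a = 0; heap: [0-5 ALLOC][6-28 FREE]
Op 2: b = malloc(8) -> b = 6; heap: [0-5 ALLOC][6-13 ALLOC][14-28 FREE]
Op 3: free(b) -> (freed b); heap: [0-5 ALLOC][6-28 FREE]
Op 4: a = realloc(a, 10) -> a = 0; heap: [0-9 ALLOC][10-28 FREE]
Op 5: c = malloc(3) -> c = 10; heap: [0-9 ALLOC][10-12 ALLOC][13-28 FREE]
Op 6: a = realloc(a, 7) -> a = 0; heap: [0-6 ALLOC][7-9 FREE][10-12 ALLOC][13-28 FREE]
free(c): c = 10 -> block [10-12 ALLOC]; mark free, coalesce with adjacent free neighbors -> [0-6 ALLOC][7-28 FREE]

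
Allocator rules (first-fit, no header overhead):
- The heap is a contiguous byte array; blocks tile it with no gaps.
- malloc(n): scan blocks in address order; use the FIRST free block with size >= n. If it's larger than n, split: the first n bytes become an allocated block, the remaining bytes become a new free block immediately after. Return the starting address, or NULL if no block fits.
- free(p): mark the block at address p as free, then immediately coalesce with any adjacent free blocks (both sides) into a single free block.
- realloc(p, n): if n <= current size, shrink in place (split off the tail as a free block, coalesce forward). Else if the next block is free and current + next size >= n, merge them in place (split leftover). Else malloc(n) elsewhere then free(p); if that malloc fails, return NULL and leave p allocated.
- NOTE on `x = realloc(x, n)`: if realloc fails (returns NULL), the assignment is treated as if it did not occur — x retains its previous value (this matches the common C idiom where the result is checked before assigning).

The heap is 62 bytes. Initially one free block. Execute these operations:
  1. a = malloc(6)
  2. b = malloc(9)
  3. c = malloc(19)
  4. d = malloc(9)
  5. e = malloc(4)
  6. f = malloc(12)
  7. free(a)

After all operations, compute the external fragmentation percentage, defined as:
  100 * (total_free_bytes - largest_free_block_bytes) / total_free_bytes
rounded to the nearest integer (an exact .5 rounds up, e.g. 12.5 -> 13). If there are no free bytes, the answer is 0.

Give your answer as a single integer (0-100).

Answer: 33

Derivation:
Op 1: a = malloc(6) -> a = 0; heap: [0-5 ALLOC][6-61 FREE]
Op 2: b = malloc(9) -> b = 6; heap: [0-5 ALLOC][6-14 ALLOC][15-61 FREE]
Op 3: c = malloc(19) -> c = 15; heap: [0-5 ALLOC][6-14 ALLOC][15-33 ALLOC][34-61 FREE]
Op 4: d = malloc(9) -> d = 34; heap: [0-5 ALLOC][6-14 ALLOC][15-33 ALLOC][34-42 ALLOC][43-61 FREE]
Op 5: e = malloc(4) -> e = 43; heap: [0-5 ALLOC][6-14 ALLOC][15-33 ALLOC][34-42 ALLOC][43-46 ALLOC][47-61 FREE]
Op 6: f = malloc(12) -> f = 47; heap: [0-5 ALLOC][6-14 ALLOC][15-33 ALLOC][34-42 ALLOC][43-46 ALLOC][47-58 ALLOC][59-61 FREE]
Op 7: free(a) -> (freed a); heap: [0-5 FREE][6-14 ALLOC][15-33 ALLOC][34-42 ALLOC][43-46 ALLOC][47-58 ALLOC][59-61 FREE]
Free blocks: [6 3] total_free=9 largest=6 -> 100*(9-6)/9 = 300/9 ≈ 33.333 -> rounds to 33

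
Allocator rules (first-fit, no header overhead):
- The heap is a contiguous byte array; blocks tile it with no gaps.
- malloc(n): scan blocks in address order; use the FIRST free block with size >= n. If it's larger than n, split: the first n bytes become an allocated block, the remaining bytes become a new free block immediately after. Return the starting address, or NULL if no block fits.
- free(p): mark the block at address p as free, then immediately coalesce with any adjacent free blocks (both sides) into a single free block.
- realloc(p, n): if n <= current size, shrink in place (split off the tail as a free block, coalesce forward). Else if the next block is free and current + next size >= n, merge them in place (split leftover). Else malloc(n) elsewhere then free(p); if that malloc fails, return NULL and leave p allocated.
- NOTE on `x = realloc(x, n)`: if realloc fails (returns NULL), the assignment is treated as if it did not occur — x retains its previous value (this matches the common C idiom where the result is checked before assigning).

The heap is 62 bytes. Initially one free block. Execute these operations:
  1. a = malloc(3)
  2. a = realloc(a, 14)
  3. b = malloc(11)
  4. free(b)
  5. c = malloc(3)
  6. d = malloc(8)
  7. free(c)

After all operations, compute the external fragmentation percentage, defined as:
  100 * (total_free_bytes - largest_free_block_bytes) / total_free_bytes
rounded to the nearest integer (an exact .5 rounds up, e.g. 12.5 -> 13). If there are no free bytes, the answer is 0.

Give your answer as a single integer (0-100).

Op 1: a = malloc(3) -> a = 0; heap: [0-2 ALLOC][3-61 FREE]
Op 2: a = realloc(a, 14) -> a = 0; heap: [0-13 ALLOC][14-61 FREE]
Op 3: b = malloc(11) -> b = 14; heap: [0-13 ALLOC][14-24 ALLOC][25-61 FREE]
Op 4: free(b) -> (freed b); heap: [0-13 ALLOC][14-61 FREE]
Op 5: c = malloc(3) -> c = 14; heap: [0-13 ALLOC][14-16 ALLOC][17-61 FREE]
Op 6: d = malloc(8) -> d = 17; heap: [0-13 ALLOC][14-16 ALLOC][17-24 ALLOC][25-61 FREE]
Op 7: free(c) -> (freed c); heap: [0-13 ALLOC][14-16 FREE][17-24 ALLOC][25-61 FREE]
Free blocks: [3 37] total_free=40 largest=37 -> 100*(40-37)/40 = 300/40 = 7.5 -> rounds to 8

Answer: 8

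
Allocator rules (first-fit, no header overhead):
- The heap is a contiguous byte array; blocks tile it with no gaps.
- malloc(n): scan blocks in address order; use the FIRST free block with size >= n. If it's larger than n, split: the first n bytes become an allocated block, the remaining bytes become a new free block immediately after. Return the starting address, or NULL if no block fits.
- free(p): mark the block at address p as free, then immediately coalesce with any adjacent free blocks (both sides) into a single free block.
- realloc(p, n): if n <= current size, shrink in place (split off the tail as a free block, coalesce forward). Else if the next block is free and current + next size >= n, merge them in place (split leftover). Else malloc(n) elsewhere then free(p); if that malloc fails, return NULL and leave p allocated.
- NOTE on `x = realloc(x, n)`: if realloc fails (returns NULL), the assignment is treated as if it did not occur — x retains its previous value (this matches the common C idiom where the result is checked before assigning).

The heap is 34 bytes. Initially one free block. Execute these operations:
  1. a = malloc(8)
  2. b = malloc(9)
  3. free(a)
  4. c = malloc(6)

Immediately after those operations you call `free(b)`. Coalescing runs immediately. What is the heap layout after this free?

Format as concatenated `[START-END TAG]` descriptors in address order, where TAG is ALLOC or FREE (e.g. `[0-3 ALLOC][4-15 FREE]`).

Answer: [0-5 ALLOC][6-33 FREE]

Derivation:
Op 1: a = malloc(8) -> a = 0; heap: [0-7 ALLOC][8-33 FREE]
Op 2: b = malloc(9) -> b = 8; heap: [0-7 ALLOC][8-16 ALLOC][17-33 FREE]
Op 3: free(a) -> (freed a); heap: [0-7 FREE][8-16 ALLOC][17-33 FREE]
Op 4: c = malloc(6) -> c = 0; heap: [0-5 ALLOC][6-7 FREE][8-16 ALLOC][17-33 FREE]
free(b): b = 8 -> block [8-16 ALLOC]; mark free, coalesce with adjacent free neighbors -> [0-5 ALLOC][6-33 FREE]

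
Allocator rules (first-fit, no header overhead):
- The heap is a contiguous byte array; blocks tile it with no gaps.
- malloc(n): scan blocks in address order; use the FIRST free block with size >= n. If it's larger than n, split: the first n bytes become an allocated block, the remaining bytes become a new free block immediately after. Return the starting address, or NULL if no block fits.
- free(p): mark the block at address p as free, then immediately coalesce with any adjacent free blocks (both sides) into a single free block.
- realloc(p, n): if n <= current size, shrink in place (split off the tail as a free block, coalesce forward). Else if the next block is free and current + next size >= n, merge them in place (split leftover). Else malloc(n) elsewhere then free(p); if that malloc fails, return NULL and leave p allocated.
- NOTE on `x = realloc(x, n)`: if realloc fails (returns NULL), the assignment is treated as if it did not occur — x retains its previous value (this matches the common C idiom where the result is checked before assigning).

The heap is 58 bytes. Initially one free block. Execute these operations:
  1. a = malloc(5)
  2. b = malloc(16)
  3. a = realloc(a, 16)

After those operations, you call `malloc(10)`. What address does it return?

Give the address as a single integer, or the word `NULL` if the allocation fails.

Op 1: a = malloc(5) -> a = 0; heap: [0-4 ALLOC][5-57 FREE]
Op 2: b = malloc(16) -> b = 5; heap: [0-4 ALLOC][5-20 ALLOC][21-57 FREE]
Op 3: a = realloc(a, 16) -> a = 21; heap: [0-4 FREE][5-20 ALLOC][21-36 ALLOC][37-57 FREE]
malloc(10): first-fit scan over [0-4 FREE][5-20 ALLOC][21-36 ALLOC][37-57 FREE] -> 37

Answer: 37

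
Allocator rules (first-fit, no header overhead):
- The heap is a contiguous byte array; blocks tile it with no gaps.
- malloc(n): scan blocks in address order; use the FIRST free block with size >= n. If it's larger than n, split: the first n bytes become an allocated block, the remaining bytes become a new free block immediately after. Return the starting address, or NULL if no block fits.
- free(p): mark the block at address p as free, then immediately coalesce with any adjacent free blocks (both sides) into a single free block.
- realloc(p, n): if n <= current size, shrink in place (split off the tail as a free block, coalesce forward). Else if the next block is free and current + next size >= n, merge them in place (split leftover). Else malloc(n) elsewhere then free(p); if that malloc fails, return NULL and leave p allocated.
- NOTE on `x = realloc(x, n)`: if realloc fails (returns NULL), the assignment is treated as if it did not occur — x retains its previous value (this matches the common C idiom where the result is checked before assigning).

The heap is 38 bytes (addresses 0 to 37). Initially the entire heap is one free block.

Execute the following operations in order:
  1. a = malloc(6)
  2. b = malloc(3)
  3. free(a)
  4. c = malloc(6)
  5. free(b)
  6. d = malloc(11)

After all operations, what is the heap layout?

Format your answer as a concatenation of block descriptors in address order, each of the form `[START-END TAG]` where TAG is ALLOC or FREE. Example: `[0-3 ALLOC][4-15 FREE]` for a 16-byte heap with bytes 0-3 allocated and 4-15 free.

Answer: [0-5 ALLOC][6-16 ALLOC][17-37 FREE]

Derivation:
Op 1: a = malloc(6) -> a = 0; heap: [0-5 ALLOC][6-37 FREE]
Op 2: b = malloc(3) -> b = 6; heap: [0-5 ALLOC][6-8 ALLOC][9-37 FREE]
Op 3: free(a) -> (freed a); heap: [0-5 FREE][6-8 ALLOC][9-37 FREE]
Op 4: c = malloc(6) -> c = 0; heap: [0-5 ALLOC][6-8 ALLOC][9-37 FREE]
Op 5: free(b) -> (freed b); heap: [0-5 ALLOC][6-37 FREE]
Op 6: d = malloc(11) -> d = 6; heap: [0-5 ALLOC][6-16 ALLOC][17-37 FREE]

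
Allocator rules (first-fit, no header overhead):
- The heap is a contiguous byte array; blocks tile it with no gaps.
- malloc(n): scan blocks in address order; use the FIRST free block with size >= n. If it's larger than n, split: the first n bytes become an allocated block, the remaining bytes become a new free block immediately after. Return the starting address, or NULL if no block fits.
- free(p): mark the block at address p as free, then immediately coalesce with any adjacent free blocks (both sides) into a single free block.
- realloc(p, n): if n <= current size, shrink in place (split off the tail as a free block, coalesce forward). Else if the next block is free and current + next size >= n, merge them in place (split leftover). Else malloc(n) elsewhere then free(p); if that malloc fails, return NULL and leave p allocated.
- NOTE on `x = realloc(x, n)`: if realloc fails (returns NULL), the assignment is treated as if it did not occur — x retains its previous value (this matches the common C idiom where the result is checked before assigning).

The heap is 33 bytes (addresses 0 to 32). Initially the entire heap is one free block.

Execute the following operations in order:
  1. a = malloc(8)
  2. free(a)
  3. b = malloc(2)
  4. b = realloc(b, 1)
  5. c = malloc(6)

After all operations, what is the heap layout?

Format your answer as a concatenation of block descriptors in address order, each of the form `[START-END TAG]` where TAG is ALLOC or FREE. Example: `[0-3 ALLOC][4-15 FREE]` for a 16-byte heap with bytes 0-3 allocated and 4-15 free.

Op 1: a = malloc(8) -> a = 0; heap: [0-7 ALLOC][8-32 FREE]
Op 2: free(a) -> (freed a); heap: [0-32 FREE]
Op 3: b = malloc(2) -> b = 0; heap: [0-1 ALLOC][2-32 FREE]
Op 4: b = realloc(b, 1) -> b = 0; heap: [0-0 ALLOC][1-32 FREE]
Op 5: c = malloc(6) -> c = 1; heap: [0-0 ALLOC][1-6 ALLOC][7-32 FREE]

Answer: [0-0 ALLOC][1-6 ALLOC][7-32 FREE]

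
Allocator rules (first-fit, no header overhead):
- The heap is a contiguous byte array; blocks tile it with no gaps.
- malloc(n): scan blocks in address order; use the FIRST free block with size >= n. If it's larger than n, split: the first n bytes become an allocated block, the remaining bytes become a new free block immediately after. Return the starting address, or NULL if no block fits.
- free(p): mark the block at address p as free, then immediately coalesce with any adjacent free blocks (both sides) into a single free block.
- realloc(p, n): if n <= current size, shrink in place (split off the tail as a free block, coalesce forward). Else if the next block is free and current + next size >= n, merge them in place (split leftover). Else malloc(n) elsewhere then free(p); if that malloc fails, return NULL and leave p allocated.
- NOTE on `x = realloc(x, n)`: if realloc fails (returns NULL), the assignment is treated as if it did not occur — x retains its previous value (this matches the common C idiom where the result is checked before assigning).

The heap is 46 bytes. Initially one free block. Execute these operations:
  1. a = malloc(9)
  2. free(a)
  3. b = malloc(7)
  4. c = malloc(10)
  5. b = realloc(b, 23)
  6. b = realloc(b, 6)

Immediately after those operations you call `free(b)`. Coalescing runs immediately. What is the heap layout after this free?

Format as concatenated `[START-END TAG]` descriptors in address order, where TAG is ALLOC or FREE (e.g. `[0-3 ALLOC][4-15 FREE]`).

Op 1: a = malloc(9) -> a = 0; heap: [0-8 ALLOC][9-45 FREE]
Op 2: free(a) -> (freed a); heap: [0-45 FREE]
Op 3: b = malloc(7) -> b = 0; heap: [0-6 ALLOC][7-45 FREE]
Op 4: c = malloc(10) -> c = 7; heap: [0-6 ALLOC][7-16 ALLOC][17-45 FREE]
Op 5: b = realloc(b, 23) -> b = 17; heap: [0-6 FREE][7-16 ALLOC][17-39 ALLOC][40-45 FREE]
Op 6: b = realloc(b, 6) -> b = 17; heap: [0-6 FREE][7-16 ALLOC][17-22 ALLOC][23-45 FREE]
free(b): b = 17 -> block [17-22 ALLOC]; mark free, coalesce with adjacent free neighbors -> [0-6 FREE][7-16 ALLOC][17-45 FREE]

Answer: [0-6 FREE][7-16 ALLOC][17-45 FREE]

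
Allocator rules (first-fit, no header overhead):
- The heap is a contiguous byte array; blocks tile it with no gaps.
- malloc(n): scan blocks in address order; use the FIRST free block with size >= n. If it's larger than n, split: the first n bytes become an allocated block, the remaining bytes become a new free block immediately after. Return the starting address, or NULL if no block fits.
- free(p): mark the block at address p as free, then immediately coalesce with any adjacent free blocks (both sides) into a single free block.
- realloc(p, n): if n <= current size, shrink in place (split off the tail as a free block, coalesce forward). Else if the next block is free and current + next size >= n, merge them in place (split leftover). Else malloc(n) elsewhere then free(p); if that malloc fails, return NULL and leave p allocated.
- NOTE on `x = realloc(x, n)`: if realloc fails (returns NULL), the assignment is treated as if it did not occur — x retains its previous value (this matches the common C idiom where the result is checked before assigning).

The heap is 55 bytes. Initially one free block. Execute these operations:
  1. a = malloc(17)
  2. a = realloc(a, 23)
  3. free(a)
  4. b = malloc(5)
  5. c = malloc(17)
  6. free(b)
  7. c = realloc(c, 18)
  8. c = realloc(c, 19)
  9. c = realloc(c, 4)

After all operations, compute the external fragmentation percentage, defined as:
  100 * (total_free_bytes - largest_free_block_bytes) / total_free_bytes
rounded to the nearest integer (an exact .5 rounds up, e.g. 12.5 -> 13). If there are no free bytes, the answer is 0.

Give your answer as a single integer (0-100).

Answer: 10

Derivation:
Op 1: a = malloc(17) -> a = 0; heap: [0-16 ALLOC][17-54 FREE]
Op 2: a = realloc(a, 23) -> a = 0; heap: [0-22 ALLOC][23-54 FREE]
Op 3: free(a) -> (freed a); heap: [0-54 FREE]
Op 4: b = malloc(5) -> b = 0; heap: [0-4 ALLOC][5-54 FREE]
Op 5: c = malloc(17) -> c = 5; heap: [0-4 ALLOC][5-21 ALLOC][22-54 FREE]
Op 6: free(b) -> (freed b); heap: [0-4 FREE][5-21 ALLOC][22-54 FREE]
Op 7: c = realloc(c, 18) -> c = 5; heap: [0-4 FREE][5-22 ALLOC][23-54 FREE]
Op 8: c = realloc(c, 19) -> c = 5; heap: [0-4 FREE][5-23 ALLOC][24-54 FREE]
Op 9: c = realloc(c, 4) -> c = 5; heap: [0-4 FREE][5-8 ALLOC][9-54 FREE]
Free blocks: [5 46] total_free=51 largest=46 -> 100*(51-46)/51 = 500/51 ≈ 9.804 -> rounds to 10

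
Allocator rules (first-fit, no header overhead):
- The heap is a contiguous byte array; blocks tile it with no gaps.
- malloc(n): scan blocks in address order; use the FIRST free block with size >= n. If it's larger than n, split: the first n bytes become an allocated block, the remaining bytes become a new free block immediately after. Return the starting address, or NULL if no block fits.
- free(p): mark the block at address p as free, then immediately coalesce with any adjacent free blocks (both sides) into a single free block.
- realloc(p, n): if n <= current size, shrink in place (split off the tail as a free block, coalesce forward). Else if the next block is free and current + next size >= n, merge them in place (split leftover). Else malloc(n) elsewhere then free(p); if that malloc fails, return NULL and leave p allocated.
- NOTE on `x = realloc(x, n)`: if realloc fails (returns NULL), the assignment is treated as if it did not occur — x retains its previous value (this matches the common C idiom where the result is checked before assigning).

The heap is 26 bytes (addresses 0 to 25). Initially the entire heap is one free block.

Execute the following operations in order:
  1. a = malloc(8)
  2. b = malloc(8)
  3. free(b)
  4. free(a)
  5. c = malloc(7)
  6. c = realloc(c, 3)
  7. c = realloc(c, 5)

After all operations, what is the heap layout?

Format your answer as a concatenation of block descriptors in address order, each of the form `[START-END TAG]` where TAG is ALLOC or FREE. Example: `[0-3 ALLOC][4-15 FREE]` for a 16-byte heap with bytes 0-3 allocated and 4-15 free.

Op 1: a = malloc(8) -> a = 0; heap: [0-7 ALLOC][8-25 FREE]
Op 2: b = malloc(8) -> b = 8; heap: [0-7 ALLOC][8-15 ALLOC][16-25 FREE]
Op 3: free(b) -> (freed b); heap: [0-7 ALLOC][8-25 FREE]
Op 4: free(a) -> (freed a); heap: [0-25 FREE]
Op 5: c = malloc(7) -> c = 0; heap: [0-6 ALLOC][7-25 FREE]
Op 6: c = realloc(c, 3) -> c = 0; heap: [0-2 ALLOC][3-25 FREE]
Op 7: c = realloc(c, 5) -> c = 0; heap: [0-4 ALLOC][5-25 FREE]

Answer: [0-4 ALLOC][5-25 FREE]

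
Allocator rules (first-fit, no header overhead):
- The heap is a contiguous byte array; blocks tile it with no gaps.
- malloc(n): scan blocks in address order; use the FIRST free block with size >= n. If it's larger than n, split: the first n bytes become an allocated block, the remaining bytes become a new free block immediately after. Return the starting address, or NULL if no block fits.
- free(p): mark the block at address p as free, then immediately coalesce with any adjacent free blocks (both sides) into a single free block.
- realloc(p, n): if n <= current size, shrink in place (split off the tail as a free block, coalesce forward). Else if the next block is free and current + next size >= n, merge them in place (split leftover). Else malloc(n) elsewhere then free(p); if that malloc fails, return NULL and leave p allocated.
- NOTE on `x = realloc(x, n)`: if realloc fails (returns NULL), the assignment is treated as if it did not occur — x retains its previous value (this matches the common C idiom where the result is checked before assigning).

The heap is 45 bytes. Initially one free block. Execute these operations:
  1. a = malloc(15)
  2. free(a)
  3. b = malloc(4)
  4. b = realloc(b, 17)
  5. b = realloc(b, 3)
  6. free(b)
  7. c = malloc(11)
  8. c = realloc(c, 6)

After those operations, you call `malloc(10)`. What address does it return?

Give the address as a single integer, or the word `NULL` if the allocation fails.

Op 1: a = malloc(15) -> a = 0; heap: [0-14 ALLOC][15-44 FREE]
Op 2: free(a) -> (freed a); heap: [0-44 FREE]
Op 3: b = malloc(4) -> b = 0; heap: [0-3 ALLOC][4-44 FREE]
Op 4: b = realloc(b, 17) -> b = 0; heap: [0-16 ALLOC][17-44 FREE]
Op 5: b = realloc(b, 3) -> b = 0; heap: [0-2 ALLOC][3-44 FREE]
Op 6: free(b) -> (freed b); heap: [0-44 FREE]
Op 7: c = malloc(11) -> c = 0; heap: [0-10 ALLOC][11-44 FREE]
Op 8: c = realloc(c, 6) -> c = 0; heap: [0-5 ALLOC][6-44 FREE]
malloc(10): first-fit scan over [0-5 ALLOC][6-44 FREE] -> 6

Answer: 6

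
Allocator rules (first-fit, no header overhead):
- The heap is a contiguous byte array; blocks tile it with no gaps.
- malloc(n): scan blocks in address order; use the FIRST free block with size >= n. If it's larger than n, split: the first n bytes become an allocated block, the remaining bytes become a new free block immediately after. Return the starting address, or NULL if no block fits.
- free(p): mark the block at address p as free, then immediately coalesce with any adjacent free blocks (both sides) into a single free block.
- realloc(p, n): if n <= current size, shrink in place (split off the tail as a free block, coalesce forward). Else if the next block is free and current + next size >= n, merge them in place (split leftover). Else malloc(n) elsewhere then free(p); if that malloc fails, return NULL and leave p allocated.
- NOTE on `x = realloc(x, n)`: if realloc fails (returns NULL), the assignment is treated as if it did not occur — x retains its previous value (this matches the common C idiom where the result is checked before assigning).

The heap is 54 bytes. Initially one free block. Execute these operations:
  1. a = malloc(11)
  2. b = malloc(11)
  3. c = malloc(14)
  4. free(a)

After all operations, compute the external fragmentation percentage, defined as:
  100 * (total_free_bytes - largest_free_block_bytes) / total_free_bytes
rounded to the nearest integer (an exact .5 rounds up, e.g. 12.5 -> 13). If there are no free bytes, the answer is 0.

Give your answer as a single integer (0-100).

Op 1: a = malloc(11) -> a = 0; heap: [0-10 ALLOC][11-53 FREE]
Op 2: b = malloc(11) -> b = 11; heap: [0-10 ALLOC][11-21 ALLOC][22-53 FREE]
Op 3: c = malloc(14) -> c = 22; heap: [0-10 ALLOC][11-21 ALLOC][22-35 ALLOC][36-53 FREE]
Op 4: free(a) -> (freed a); heap: [0-10 FREE][11-21 ALLOC][22-35 ALLOC][36-53 FREE]
Free blocks: [11 18] total_free=29 largest=18 -> 100*(29-18)/29 = 1100/29 ≈ 37.931 -> rounds to 38

Answer: 38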